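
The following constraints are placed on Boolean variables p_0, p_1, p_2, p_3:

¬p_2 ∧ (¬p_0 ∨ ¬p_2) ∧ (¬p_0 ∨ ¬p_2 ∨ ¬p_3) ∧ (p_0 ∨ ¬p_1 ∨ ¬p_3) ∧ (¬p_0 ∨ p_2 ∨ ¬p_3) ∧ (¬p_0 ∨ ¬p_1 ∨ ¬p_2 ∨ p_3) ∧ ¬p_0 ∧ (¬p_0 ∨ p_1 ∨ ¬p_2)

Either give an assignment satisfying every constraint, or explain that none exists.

Unit clause (¬p_2) forces p_2 = False.
Unit clause (¬p_0) forces p_0 = False.
Set p_1 = False.
Set p_3 = False.
Check each clause:
  (¬p_2): ¬p_2 holds.
  (¬p_0 ∨ ¬p_2): ¬p_0 holds.
  (¬p_0 ∨ ¬p_2 ∨ ¬p_3): ¬p_0 holds.
  (p_0 ∨ ¬p_1 ∨ ¬p_3): ¬p_1 holds.
  (¬p_0 ∨ p_2 ∨ ¬p_3): ¬p_0 holds.
  (¬p_0 ∨ ¬p_1 ∨ ¬p_2 ∨ p_3): ¬p_0 holds.
  (¬p_0): ¬p_0 holds.
  (¬p_0 ∨ p_1 ∨ ¬p_2): ¬p_0 holds.
All clauses satisfied.

p_0 = False; p_1 = False; p_2 = False; p_3 = False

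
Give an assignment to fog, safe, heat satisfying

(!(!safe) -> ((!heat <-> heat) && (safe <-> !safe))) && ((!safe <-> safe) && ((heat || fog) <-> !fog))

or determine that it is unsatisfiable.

The conjunct !safe <-> safe is unsatisfiable on its own:
  safe=F: evaluates to False.
  safe=T: evaluates to False.
So the whole conjunction is unsatisfiable.

No satisfying assignment exists.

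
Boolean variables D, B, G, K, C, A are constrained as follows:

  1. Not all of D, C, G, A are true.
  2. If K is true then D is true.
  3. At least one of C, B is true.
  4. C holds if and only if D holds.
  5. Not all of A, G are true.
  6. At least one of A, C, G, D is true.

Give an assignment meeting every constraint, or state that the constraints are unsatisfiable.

D = True; B = False; G = False; K = False; C = True; A = True

  (1) {D, C, G, A}: 3/4 true — not all ✓
  (2) K=F ⇒ D: vacuous ✓
  (3) {C, B}: 1 true — at least one ✓
  (4) C=T, D=T — same ✓
  (5) {A, G}: 1/2 true — not all ✓
  (6) {A, C, G, D}: 3 true — at least one ✓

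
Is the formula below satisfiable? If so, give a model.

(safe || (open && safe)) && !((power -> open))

open=F, power=T, safe=T

  safe || (open && safe) = True
    open && safe = False
  !((power -> open)) = True
    power -> open = False
Both conjuncts True, so the formula holds.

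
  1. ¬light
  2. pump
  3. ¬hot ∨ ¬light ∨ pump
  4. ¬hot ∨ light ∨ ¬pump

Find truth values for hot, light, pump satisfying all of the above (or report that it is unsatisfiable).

Unit clause (¬light) forces light = False.
Unit clause (pump) forces pump = True.
In (¬hot ∨ light ∨ ¬pump) only ¬hot is left, so hot = False.
Check each clause:
  (¬light): ¬light holds.
  (pump): pump holds.
  (¬hot ∨ ¬light ∨ pump): ¬hot holds.
  (¬hot ∨ light ∨ ¬pump): ¬hot holds.
All clauses satisfied.

hot=F, light=F, pump=T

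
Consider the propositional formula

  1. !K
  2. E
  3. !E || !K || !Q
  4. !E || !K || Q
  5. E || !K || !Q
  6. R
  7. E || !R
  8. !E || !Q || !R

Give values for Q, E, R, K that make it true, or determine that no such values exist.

Unit clause (!K) forces K = False.
Unit clause (E) forces E = True.
Unit clause (R) forces R = True.
In (!E || !Q || !R) only !Q is left, so Q = False.
All clauses satisfied.

Q = False, E = True, R = True, K = False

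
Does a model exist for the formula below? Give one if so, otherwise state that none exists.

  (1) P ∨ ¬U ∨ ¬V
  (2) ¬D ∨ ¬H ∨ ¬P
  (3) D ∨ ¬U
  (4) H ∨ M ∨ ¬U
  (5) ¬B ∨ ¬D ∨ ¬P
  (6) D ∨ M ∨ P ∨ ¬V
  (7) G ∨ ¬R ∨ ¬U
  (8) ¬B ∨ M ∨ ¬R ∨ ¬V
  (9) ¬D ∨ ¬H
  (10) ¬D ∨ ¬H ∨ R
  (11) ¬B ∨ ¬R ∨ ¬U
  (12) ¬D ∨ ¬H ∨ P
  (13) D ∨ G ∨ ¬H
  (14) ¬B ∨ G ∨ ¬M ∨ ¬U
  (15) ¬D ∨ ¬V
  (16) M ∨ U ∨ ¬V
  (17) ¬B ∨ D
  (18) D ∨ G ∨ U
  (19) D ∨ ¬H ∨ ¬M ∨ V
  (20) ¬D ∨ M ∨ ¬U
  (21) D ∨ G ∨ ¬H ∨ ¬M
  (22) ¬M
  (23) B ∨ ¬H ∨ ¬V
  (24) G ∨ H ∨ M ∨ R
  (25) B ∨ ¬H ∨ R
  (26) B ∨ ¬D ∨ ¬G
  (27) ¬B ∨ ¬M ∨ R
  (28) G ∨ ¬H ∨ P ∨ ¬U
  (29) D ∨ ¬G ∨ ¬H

V = False; D = True; B = False; U = False; R = True; P = False; H = False; G = False; M = False

Unit clause (¬M) forces M = False.
Try V = True:
  (¬D ∨ ¬V) forces D = False.
  (D ∨ ¬U) forces U = False.
  clause (M ∨ U ∨ ¬V) is falsified — backtrack.
So V = False.
Set D = True.
  then (¬D ∨ ¬H) forces H = False.
  then (¬D ∨ M ∨ ¬U) forces U = False.
Set B = False.
  then (B ∨ ¬D ∨ ¬G) forces G = False.
  then (G ∨ H ∨ M ∨ R) forces R = True.
Set P = False.
All clauses satisfied.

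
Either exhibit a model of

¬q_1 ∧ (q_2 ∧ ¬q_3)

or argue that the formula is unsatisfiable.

q_1 = False; q_2 = True; q_3 = False

  ¬q_1 = True
  q_2 ∧ ¬q_3 = True
    ¬q_3 = True
Both conjuncts True, so the formula holds.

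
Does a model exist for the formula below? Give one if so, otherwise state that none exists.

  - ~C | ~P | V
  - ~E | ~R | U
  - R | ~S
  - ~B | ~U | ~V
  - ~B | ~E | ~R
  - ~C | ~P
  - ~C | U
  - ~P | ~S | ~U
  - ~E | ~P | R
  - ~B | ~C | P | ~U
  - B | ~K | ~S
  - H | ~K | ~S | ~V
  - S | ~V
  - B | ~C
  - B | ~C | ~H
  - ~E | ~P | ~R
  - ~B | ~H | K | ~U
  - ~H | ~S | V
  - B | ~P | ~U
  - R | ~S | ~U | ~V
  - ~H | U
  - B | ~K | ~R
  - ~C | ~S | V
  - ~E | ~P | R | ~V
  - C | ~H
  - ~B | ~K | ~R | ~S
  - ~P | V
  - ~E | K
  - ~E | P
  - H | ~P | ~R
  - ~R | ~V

Set K = True.
Try E = True:
  (~E | P) forces P = True.
  (~C | ~P) forces C = False.
  (~E | ~P | R) forces R = True.
  clause (~E | ~P | ~R) is falsified — backtrack.
So E = False.
Try C = True:
  (~C | ~P) forces P = False.
  (~C | U) forces U = True.
  (~B | ~C | P | ~U) forces B = False.
  clause (B | ~C) is falsified — backtrack.
So C = False.
  then (C | ~H) forces H = False.
Try P = True:
  (~P | V) forces V = True.
  (H | ~K | ~S | ~V) forces S = False.
  clause (S | ~V) is falsified — backtrack.
So P = False.
Try S = True:
  (R | ~S) forces R = True.
  (B | ~K | ~S) forces B = True.
  clause (~B | ~K | ~R | ~S) is falsified — backtrack.
So S = False.
  then (S | ~V) forces V = False.
Set U = False.
Set B = False.
  then (B | ~K | ~R) forces R = False.
All clauses satisfied.

K=T; E=F; C=F; H=F; P=F; S=F; U=F; V=F; B=F; R=F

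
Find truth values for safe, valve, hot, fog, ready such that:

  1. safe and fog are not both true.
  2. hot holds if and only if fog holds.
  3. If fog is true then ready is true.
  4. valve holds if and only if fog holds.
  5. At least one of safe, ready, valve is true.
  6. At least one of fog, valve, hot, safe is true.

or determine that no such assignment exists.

safe = False, valve = True, hot = True, fog = True, ready = True

  (1) safe=F, fog=T — not both ✓
  (2) hot=T, fog=T — same ✓
  (3) fog=T ⇒ ready: T ✓
  (4) valve=T, fog=T — same ✓
  (5) {safe, ready, valve}: 2 true — at least one ✓
  (6) {fog, valve, hot, safe}: 3 true — at least one ✓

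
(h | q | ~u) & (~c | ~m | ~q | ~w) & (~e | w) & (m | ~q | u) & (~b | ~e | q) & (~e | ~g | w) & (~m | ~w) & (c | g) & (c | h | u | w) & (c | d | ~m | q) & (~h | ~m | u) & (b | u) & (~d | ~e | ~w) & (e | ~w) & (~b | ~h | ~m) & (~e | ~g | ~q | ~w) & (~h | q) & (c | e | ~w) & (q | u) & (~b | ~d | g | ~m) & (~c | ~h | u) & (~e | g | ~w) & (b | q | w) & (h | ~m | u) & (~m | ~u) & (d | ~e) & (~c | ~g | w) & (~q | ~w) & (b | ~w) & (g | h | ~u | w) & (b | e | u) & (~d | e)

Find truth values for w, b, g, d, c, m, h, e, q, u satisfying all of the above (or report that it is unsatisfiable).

Try w = True:
  (~m | ~w) forces m = False.
  (e | ~w) forces e = True.
  (~d | ~e | ~w) forces d = False.
  clause (d | ~e) is falsified — backtrack.
So w = False.
  then (~e | w) forces e = False.
  then (~d | e) forces d = False.
Set b = False.
  then (b | u) forces u = True.
  then (b | q | w) forces q = True.
  then (~m | ~u) forces m = False.
Set g = True.
  then (~c | ~g | w) forces c = False.
Set h = False.
All clauses satisfied.

w = False, b = False, g = True, d = False, c = False, m = False, h = False, e = False, q = True, u = True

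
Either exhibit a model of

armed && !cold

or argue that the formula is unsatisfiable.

cold = False, armed = True

  !cold = True
Both conjuncts True, so the formula holds.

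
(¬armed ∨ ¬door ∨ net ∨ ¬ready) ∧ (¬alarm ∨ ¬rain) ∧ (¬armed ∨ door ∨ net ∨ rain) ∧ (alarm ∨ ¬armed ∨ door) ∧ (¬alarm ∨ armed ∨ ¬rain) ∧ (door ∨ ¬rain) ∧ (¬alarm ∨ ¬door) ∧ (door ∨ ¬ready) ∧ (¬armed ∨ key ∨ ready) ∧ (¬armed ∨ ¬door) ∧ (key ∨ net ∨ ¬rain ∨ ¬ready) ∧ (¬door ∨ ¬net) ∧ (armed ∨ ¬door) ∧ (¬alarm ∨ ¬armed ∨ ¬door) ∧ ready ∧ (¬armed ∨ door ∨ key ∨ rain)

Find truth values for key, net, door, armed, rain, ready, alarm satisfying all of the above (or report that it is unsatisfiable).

Unsatisfiable

Case ready = True:
  (door ∨ ¬ready) forces door = True.
  (¬alarm ∨ ¬door) forces alarm = False.
  (¬armed ∨ ¬door) forces armed = False.
  Clause (armed ∨ ¬door) is falsified — contradiction.
Case ready = False:
  Clause (ready) is falsified — contradiction.
Both cases fail, so the formula is unsatisfiable.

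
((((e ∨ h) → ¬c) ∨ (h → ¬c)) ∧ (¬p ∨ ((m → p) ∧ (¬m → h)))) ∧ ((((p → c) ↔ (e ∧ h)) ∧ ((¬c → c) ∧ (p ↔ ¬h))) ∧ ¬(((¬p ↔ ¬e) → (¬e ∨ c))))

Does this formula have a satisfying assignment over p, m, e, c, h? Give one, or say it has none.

The formula is unsatisfiable.

Case c = True: the conjunct ¬(((¬p ↔ ¬e) → (¬e ∨ c))) becomes ¬(((¬p ↔ ¬e) → True)) = False.
Case c = False: the conjunct ¬c → c becomes ¬False → False = False.
Both cases fail — unsatisfiable.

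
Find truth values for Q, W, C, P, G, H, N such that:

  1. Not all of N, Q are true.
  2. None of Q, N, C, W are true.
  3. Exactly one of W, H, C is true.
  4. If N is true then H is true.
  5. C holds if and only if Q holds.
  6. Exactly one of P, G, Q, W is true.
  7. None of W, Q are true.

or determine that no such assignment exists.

Q = False, W = False, C = False, P = False, G = True, H = True, N = False

  (1) {N, Q}: 0/2 true — not all ✓
  (2) {Q, N, C, W}: 0 true — none ✓
  (3) {W, H, C}: 1 true — exactly one ✓
  (4) N=F ⇒ H: vacuous ✓
  (5) C=F, Q=F — same ✓
  (6) {P, G, Q, W}: 1 true — exactly one ✓
  (7) {W, Q}: 0 true — none ✓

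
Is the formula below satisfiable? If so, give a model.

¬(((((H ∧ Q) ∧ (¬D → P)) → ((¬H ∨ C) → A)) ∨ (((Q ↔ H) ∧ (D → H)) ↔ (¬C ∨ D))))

H = True, D = False, C = True, A = False, P = True, Q = True

  ¬(((((H ∧ Q) ∧ (¬D → P)) → ((¬H ∨ C) → A)) ∨ (((Q ↔ H) ∧ (D → H)) ↔ (¬C ∨ D)))) = True
    (((H ∧ Q) ∧ (¬D → P)) → ((¬H ∨ C) → A)) ∨ (((Q ↔ H) ∧ (D → H)) ↔ (¬C ∨ D)) = False
      ((H ∧ Q) ∧ (¬D → P)) → ((¬H ∨ C) → A) = False
        (H ∧ Q) ∧ (¬D → P) = True
          H ∧ Q = True
          ¬D → P = True
            ¬D = True
        (¬H ∨ C) → A = False
          ¬H ∨ C = True
            ¬H = False
      ((Q ↔ H) ∧ (D → H)) ↔ (¬C ∨ D) = False
        (Q ↔ H) ∧ (D → H) = True
          Q ↔ H = True
          D → H = True
        ¬C ∨ D = False
          ¬C = False
The formula evaluates to True.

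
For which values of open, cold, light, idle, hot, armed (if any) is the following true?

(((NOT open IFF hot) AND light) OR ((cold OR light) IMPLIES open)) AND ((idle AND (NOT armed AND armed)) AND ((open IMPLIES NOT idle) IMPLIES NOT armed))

UNSATISFIABLE

Case armed = True: the conjunct NOT armed is False.
Case armed = False: the conjunct armed is False.
Both cases fail — unsatisfiable.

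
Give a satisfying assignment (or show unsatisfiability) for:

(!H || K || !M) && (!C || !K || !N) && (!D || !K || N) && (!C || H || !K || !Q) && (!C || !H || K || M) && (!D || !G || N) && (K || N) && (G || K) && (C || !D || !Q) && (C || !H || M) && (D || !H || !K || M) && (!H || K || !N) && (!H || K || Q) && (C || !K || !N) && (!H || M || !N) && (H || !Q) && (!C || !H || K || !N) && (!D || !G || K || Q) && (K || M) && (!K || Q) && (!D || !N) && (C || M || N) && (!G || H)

K: True, Q: True, D: False, M: True, H: True, G: True, N: False, C: True

Try K = False:
  (K || N) forces N = True.
  (G || K) forces G = True.
  (!H || K || !N) forces H = False.
  clause (!G || H) is falsified — backtrack.
So K = True.
  then (!K || Q) forces Q = True.
  then (H || !Q) forces H = True.
Try D = True:
  (!D || !K || N) forces N = True.
  clause (!D || !N) is falsified — backtrack.
So D = False.
  then (D || !H || !K || M) forces M = True.
Set G = True.
Set N = False.
Set C = True.
All clauses satisfied.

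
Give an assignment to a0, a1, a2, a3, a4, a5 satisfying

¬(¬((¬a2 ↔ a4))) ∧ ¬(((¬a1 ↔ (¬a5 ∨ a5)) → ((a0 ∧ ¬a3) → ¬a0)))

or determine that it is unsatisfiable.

a0=T, a1=F, a2=T, a3=F, a4=F, a5=T

  ¬(¬((¬a2 ↔ a4))) = True
    ¬((¬a2 ↔ a4)) = False
      ¬a2 ↔ a4 = True
        ¬a2 = False
  ¬(((¬a1 ↔ (¬a5 ∨ a5)) → ((a0 ∧ ¬a3) → ¬a0))) = True
    (¬a1 ↔ (¬a5 ∨ a5)) → ((a0 ∧ ¬a3) → ¬a0) = False
      ¬a1 ↔ (¬a5 ∨ a5) = True
        ¬a1 = True
        ¬a5 ∨ a5 = True
          ¬a5 = False
      (a0 ∧ ¬a3) → ¬a0 = False
        a0 ∧ ¬a3 = True
          ¬a3 = True
        ¬a0 = False
Both conjuncts True, so the formula holds.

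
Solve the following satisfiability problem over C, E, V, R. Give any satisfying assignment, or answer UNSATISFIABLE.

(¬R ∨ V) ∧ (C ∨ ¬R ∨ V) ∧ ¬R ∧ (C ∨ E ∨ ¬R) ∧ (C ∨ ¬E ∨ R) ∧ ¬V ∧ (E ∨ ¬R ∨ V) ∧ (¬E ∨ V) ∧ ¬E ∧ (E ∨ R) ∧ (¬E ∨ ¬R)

Case E = True:
  Clause (¬E) is falsified — contradiction.
Case E = False:
  (¬R) forces R = False.
  Clause (E ∨ R) is falsified — contradiction.
Both cases fail, so the formula is unsatisfiable.

UNSATISFIABLE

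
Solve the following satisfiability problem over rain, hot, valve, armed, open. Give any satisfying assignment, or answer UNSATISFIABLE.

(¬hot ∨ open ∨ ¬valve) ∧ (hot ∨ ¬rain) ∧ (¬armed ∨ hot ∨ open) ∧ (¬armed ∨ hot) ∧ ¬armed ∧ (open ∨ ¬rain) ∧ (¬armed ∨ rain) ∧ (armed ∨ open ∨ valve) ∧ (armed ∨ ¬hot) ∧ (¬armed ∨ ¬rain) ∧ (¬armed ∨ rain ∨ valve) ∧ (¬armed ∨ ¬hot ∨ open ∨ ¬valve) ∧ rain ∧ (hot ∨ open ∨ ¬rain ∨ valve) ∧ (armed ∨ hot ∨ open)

Unsatisfiable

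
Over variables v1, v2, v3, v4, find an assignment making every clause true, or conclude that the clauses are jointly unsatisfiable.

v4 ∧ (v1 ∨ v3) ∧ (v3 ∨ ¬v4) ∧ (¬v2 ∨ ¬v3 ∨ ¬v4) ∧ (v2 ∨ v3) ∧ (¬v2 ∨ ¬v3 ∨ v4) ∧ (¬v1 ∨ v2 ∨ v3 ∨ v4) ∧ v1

v1 = True; v2 = False; v3 = True; v4 = True

Unit clause (v4) forces v4 = True.
In (v3 ∨ ¬v4) only v3 is left, so v3 = True.
In (¬v2 ∨ ¬v3 ∨ ¬v4) only ¬v2 is left, so v2 = False.
Unit clause (v1) forces v1 = True.
All clauses satisfied.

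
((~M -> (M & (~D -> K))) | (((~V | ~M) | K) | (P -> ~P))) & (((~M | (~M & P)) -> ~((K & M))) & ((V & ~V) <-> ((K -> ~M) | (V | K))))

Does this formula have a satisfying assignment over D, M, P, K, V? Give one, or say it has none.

Unsatisfiable

The conjunct (V & ~V) <-> ((K -> ~M) | (V | K)) is unsatisfiable on its own:
  M=F, K=F, V=F: evaluates to False.
  M=F, K=F, V=T: evaluates to False.
  M=F, K=T, V=F: evaluates to False.
  M=F, K=T, V=T: evaluates to False.
  M=T, K=F, V=F: evaluates to False.
  M=T, K=F, V=T: evaluates to False.
  M=T, K=T, V=F: evaluates to False.
  M=T, K=T, V=T: evaluates to False.
So the whole conjunction is unsatisfiable.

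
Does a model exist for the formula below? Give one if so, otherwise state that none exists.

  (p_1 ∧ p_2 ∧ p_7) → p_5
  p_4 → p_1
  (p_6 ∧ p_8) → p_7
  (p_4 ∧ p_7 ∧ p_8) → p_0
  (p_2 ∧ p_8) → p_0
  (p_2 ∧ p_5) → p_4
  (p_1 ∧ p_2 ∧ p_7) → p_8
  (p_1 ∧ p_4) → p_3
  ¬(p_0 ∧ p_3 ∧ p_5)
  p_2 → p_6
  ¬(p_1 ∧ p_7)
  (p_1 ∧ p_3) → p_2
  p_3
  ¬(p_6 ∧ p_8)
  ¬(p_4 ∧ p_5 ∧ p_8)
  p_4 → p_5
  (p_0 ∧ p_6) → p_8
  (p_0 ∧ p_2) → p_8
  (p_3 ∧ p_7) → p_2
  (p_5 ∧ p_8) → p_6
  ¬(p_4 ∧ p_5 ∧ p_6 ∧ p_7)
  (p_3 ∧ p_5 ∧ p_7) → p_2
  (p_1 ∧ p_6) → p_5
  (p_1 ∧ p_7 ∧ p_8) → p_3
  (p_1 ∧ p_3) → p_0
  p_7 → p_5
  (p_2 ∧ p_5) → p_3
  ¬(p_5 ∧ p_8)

Unit clause (p_3) forces p_3 = True.
Set p_0 = True.
  then (¬p_0 ∨ ¬p_3 ∨ ¬p_5) forces p_5 = False.
  then (p_5 ∨ ¬p_7) forces p_7 = False.
  then (¬p_4 ∨ p_5) forces p_4 = False.
Set p_1 = False.
Set p_2 = False.
Set p_6 = False.
Set p_8 = True.
All clauses satisfied.

p_0 = True, p_1 = False, p_2 = False, p_3 = True, p_4 = False, p_5 = False, p_6 = False, p_7 = False, p_8 = True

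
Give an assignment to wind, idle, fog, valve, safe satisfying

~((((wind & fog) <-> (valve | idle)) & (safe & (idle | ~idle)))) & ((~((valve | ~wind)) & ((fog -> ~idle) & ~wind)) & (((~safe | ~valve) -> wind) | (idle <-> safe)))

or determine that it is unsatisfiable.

Case wind = True: the conjunct ~wind is False.
Case wind = False: the conjunct ~((valve | ~wind)) becomes ~((valve | True)) = False.
Both cases fail — unsatisfiable.

Unsatisfiable — no assignment works.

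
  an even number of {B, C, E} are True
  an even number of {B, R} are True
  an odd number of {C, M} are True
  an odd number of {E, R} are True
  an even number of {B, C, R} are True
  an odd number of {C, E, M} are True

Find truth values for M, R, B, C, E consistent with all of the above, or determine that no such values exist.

Adding constraints 1, 4, 5 mod 2: every variable appears an even number of times on the left, so the left side is 0.
But the right sides sum to 1 (mod 2). 0 ≠ 1 — the system is inconsistent.

UNSATISFIABLE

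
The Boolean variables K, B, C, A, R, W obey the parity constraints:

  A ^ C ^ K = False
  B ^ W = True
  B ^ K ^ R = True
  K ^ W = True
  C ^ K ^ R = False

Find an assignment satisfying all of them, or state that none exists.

K=T, B=T, C=F, A=T, R=T, W=F

A ^ C ^ K = T ^ F ^ T = False ✓
B ^ W = T ^ F = True ✓
B ^ K ^ R = T ^ T ^ T = True ✓
K ^ W = T ^ F = True ✓
C ^ K ^ R = F ^ T ^ T = False ✓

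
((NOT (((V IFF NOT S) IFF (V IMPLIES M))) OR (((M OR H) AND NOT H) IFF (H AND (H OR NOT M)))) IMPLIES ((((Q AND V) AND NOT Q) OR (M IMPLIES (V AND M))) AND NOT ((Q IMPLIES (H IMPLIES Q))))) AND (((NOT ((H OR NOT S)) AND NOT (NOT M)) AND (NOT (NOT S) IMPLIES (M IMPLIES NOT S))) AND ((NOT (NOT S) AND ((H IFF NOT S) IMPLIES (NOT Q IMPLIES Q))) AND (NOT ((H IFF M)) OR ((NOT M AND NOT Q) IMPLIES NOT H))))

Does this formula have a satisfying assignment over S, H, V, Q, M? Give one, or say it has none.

Case H = True: the conjunct NOT ((H OR NOT S)) becomes NOT ((True OR NOT S)) = False.
Case H = False: the formula simplifies to NOT ((NOT (((V IFF NOT S) IFF (V IMPLIES M))) OR NOT M)) AND (((NOT (NOT S) AND NOT (NOT M)) AND (NOT (NOT S) IMPLIES (M IMPLIES NOT S))) AND (NOT (NOT S) AND (S IMPLIES (NOT Q IMPLIES Q)))).
  S = True: simplifies to NOT ((NOT ((NOT V IFF (V IMPLIES M))) OR NOT M)) AND ((NOT (NOT M) AND NOT M) AND (NOT Q IMPLIES Q)).
    M = True: the conjunct NOT M is False.
    M = False: the conjunct NOT ((NOT ((NOT V IFF (V IMPLIES M))) OR NOT M)) becomes NOT ((NOT ((NOT V IFF NOT V)) OR True)) = False.
  S = False: the conjunct NOT (NOT S) becomes NOT (NOT False) = False.
Both cases fail — unsatisfiable.

Unsatisfiable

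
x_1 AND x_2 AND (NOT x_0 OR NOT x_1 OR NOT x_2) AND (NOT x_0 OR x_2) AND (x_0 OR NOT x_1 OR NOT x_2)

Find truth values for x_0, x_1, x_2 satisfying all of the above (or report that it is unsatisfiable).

Case x_1 = True:
  (x_2) forces x_2 = True.
  (NOT x_0 OR NOT x_1 OR NOT x_2) forces x_0 = False.
  Clause (x_0 OR NOT x_1 OR NOT x_2) is falsified — contradiction.
Case x_1 = False:
  Clause (x_1) is falsified — contradiction.
Both cases fail, so the formula is unsatisfiable.

The formula is unsatisfiable.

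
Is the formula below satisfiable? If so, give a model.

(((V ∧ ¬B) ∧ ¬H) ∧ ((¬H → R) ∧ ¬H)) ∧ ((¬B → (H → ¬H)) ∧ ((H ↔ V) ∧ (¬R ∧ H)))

No satisfying assignment exists.

Case H = True: the conjunct ¬H is False.
Case H = False: the conjunct H is False.
Both cases fail — unsatisfiable.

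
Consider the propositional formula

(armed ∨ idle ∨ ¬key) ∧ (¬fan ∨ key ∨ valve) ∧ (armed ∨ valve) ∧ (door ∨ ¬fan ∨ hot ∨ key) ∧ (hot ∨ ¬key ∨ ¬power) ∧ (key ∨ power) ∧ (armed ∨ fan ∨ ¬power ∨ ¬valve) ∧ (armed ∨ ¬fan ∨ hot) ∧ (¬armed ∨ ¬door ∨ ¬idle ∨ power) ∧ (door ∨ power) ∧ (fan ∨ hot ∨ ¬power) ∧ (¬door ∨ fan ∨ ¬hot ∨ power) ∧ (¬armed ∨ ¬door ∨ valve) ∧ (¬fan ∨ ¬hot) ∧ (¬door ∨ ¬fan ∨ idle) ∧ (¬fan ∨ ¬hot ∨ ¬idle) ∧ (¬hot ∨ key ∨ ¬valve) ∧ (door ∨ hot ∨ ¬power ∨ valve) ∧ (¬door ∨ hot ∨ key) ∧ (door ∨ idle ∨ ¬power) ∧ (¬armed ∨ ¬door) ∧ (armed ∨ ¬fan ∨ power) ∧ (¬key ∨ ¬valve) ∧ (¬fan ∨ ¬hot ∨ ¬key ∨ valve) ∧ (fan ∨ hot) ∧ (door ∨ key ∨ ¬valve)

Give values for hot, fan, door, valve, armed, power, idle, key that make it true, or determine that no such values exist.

Set hot = True.
  then (¬fan ∨ ¬hot) forces fan = False.
Try door = True:
  (¬door ∨ fan ∨ ¬hot ∨ power) forces power = True.
  (¬armed ∨ ¬door) forces armed = False.
  (armed ∨ valve) forces valve = True.
  clause (armed ∨ fan ∨ ¬power ∨ ¬valve) is falsified — backtrack.
So door = False.
  then (door ∨ power) forces power = True.
  then (door ∨ idle ∨ ¬power) forces idle = True.
Set valve = False.
  then (armed ∨ valve) forces armed = True.
Set key = True.
All clauses satisfied.

hot = True, fan = False, door = False, valve = False, armed = True, power = True, idle = True, key = True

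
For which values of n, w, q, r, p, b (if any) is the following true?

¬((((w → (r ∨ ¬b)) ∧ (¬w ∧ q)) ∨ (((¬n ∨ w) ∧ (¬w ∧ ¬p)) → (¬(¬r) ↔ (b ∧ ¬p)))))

n=F, w=F, q=F, r=T, p=F, b=F

  ¬((((w → (r ∨ ¬b)) ∧ (¬w ∧ q)) ∨ (((¬n ∨ w) ∧ (¬w ∧ ¬p)) → (¬(¬r) ↔ (b ∧ ¬p))))) = True
    ((w → (r ∨ ¬b)) ∧ (¬w ∧ q)) ∨ (((¬n ∨ w) ∧ (¬w ∧ ¬p)) → (¬(¬r) ↔ (b ∧ ¬p))) = False
      (w → (r ∨ ¬b)) ∧ (¬w ∧ q) = False
        w → (r ∨ ¬b) = True
          r ∨ ¬b = True
            ¬b = True
        ¬w ∧ q = False
          ¬w = True
      ((¬n ∨ w) ∧ (¬w ∧ ¬p)) → (¬(¬r) ↔ (b ∧ ¬p)) = False
        (¬n ∨ w) ∧ (¬w ∧ ¬p) = True
          ¬n ∨ w = True
            ¬n = True
          ¬w ∧ ¬p = True
            ¬w = True
            ¬p = True
        ¬(¬r) ↔ (b ∧ ¬p) = False
          ¬(¬r) = True
            ¬r = False
          b ∧ ¬p = False
            ¬p = True
The formula evaluates to True.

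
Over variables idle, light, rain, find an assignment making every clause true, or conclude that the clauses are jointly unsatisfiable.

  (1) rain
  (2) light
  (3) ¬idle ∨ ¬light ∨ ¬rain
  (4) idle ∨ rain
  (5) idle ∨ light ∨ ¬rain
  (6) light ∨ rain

idle = False, light = True, rain = True

Unit clause (rain) forces rain = True.
Unit clause (light) forces light = True.
In (¬idle ∨ ¬light ∨ ¬rain) only ¬idle is left, so idle = False.
Check each clause:
  (rain): rain holds.
  (light): light holds.
  (¬idle ∨ ¬light ∨ ¬rain): ¬idle holds.
  (idle ∨ rain): rain holds.
  (idle ∨ light ∨ ¬rain): light holds.
  (light ∨ rain): light holds.
All clauses satisfied.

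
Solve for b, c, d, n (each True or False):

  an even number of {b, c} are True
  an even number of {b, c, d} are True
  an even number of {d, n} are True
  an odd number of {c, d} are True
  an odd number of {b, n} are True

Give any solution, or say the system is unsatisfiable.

b = True, c = True, d = False, n = False

{b, c}: 2 true → even ✓
{b, c, d}: 2 true → even ✓
{d, n}: 0 true → even ✓
{c, d}: 1 true → odd ✓
{b, n}: 1 true → odd ✓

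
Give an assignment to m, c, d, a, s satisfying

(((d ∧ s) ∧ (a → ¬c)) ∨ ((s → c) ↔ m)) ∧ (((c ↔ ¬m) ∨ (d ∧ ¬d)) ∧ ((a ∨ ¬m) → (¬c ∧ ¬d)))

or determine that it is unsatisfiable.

m: True, c: False, d: False, a: True, s: False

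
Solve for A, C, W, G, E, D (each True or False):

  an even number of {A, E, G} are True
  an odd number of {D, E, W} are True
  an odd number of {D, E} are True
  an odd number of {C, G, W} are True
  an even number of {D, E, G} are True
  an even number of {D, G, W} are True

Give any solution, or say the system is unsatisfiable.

A = True; C = False; W = False; G = True; E = False; D = True

{A, E, G}: 2 true → even ✓
{D, E, W}: 1 true → odd ✓
{D, E}: 1 true → odd ✓
{C, G, W}: 1 true → odd ✓
{D, E, G}: 2 true → even ✓
{D, G, W}: 2 true → even ✓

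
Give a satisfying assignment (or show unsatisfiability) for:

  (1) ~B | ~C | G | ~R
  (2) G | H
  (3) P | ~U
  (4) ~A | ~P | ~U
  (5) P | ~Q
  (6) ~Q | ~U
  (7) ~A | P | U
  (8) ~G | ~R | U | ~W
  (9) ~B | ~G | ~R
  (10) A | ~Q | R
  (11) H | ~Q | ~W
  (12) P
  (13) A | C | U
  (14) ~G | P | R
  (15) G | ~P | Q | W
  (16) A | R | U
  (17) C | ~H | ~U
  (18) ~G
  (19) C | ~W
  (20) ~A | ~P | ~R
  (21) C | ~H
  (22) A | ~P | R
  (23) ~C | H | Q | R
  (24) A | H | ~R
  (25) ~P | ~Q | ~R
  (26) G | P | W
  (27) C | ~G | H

U: False, A: True, G: False, B: False, Q: True, R: False, P: True, W: False, H: True, C: True

Unit clause (P) forces P = True.
Unit clause (~G) forces G = False.
In (G | H) only H is left, so H = True.
In (C | ~H) only C is left, so C = True.
Set U = False.
Set A = True.
  then (~A | ~P | ~R) forces R = False.
Set B = False.
Set Q = True.
Set W = False.
All clauses satisfied.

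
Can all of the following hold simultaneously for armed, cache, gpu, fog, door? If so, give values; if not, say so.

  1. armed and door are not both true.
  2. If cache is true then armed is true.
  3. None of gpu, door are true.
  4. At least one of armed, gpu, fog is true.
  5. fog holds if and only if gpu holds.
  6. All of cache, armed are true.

armed = True; cache = True; gpu = False; fog = False; door = False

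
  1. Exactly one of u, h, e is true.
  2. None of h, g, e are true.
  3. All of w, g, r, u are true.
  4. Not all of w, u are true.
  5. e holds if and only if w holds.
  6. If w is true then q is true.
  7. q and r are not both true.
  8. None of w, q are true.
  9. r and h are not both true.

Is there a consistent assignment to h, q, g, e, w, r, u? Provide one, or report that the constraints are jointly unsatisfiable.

No satisfying assignment exists.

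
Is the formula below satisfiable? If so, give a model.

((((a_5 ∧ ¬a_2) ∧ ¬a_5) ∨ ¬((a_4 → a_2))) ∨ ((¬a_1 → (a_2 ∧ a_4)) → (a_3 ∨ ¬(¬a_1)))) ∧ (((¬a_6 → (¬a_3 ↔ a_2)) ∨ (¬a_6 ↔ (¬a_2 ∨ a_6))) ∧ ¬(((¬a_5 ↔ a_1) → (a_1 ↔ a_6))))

a_1: True; a_2: False; a_3: True; a_4: False; a_5: False; a_6: False

  (((a_5 ∧ ¬a_2) ∧ ¬a_5) ∨ ¬((a_4 → a_2))) ∨ ((¬a_1 → (a_2 ∧ a_4)) → (a_3 ∨ ¬(¬a_1))) = True
    ((a_5 ∧ ¬a_2) ∧ ¬a_5) ∨ ¬((a_4 → a_2)) = False
      (a_5 ∧ ¬a_2) ∧ ¬a_5 = False
        a_5 ∧ ¬a_2 = False
          ¬a_2 = True
        ¬a_5 = True
      ¬((a_4 → a_2)) = False
        a_4 → a_2 = True
    (¬a_1 → (a_2 ∧ a_4)) → (a_3 ∨ ¬(¬a_1)) = True
      ¬a_1 → (a_2 ∧ a_4) = True
        ¬a_1 = False
        a_2 ∧ a_4 = False
      a_3 ∨ ¬(¬a_1) = True
        ¬(¬a_1) = True
          ¬a_1 = False
  ((¬a_6 → (¬a_3 ↔ a_2)) ∨ (¬a_6 ↔ (¬a_2 ∨ a_6))) ∧ ¬(((¬a_5 ↔ a_1) → (a_1 ↔ a_6))) = True
    (¬a_6 → (¬a_3 ↔ a_2)) ∨ (¬a_6 ↔ (¬a_2 ∨ a_6)) = True
      ¬a_6 → (¬a_3 ↔ a_2) = True
        ¬a_6 = True
        ¬a_3 ↔ a_2 = True
          ¬a_3 = False
      ¬a_6 ↔ (¬a_2 ∨ a_6) = True
        ¬a_6 = True
        ¬a_2 ∨ a_6 = True
          ¬a_2 = True
    ¬(((¬a_5 ↔ a_1) → (a_1 ↔ a_6))) = True
      (¬a_5 ↔ a_1) → (a_1 ↔ a_6) = False
        ¬a_5 ↔ a_1 = True
          ¬a_5 = True
        a_1 ↔ a_6 = False
Both conjuncts True, so the formula holds.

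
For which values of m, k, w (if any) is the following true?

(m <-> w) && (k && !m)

m=F, k=T, w=F

  m <-> w = True
  k && !m = True
    !m = True
Both conjuncts True, so the formula holds.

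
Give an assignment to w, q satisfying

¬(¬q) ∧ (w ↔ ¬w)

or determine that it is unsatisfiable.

The conjunct w ↔ ¬w is unsatisfiable on its own:
  w=F: evaluates to False.
  w=T: evaluates to False.
So the whole conjunction is unsatisfiable.

UNSATISFIABLE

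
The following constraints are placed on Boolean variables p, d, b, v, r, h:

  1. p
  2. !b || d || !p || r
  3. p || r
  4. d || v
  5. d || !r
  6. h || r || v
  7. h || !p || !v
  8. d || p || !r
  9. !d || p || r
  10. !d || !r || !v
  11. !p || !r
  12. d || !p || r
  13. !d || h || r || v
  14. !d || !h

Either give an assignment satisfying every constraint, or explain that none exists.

Case p = True:
  (!p || !r) forces r = False.
  (d || !p || r) forces d = True.
  (!d || !h) forces h = False.
  (h || r || v) forces v = True.
  Clause (h || !p || !v) is falsified — contradiction.
Case p = False:
  Clause (p) is falsified — contradiction.
Both cases fail, so the formula is unsatisfiable.

The formula is unsatisfiable.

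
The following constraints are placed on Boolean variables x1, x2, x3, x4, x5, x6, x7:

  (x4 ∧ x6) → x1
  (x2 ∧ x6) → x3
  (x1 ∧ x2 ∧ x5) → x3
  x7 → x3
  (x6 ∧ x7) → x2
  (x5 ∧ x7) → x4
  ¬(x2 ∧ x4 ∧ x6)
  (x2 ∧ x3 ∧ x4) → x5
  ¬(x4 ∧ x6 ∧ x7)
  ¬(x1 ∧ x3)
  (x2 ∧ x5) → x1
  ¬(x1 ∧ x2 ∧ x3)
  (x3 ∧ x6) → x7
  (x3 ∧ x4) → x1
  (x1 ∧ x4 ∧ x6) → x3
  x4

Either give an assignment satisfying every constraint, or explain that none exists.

x1 = True; x2 = True; x3 = False; x4 = True; x5 = False; x6 = False; x7 = False

Unit clause (x4) forces x4 = True.
Set x1 = True.
  then (¬x1 ∨ ¬x3) forces x3 = False.
  then (¬x1 ∨ x3 ∨ ¬x4 ∨ ¬x6) forces x6 = False.
  then (x3 ∨ ¬x7) forces x7 = False.
Set x2 = True.
  then (¬x1 ∨ ¬x2 ∨ x3 ∨ ¬x5) forces x5 = False.
All clauses satisfied.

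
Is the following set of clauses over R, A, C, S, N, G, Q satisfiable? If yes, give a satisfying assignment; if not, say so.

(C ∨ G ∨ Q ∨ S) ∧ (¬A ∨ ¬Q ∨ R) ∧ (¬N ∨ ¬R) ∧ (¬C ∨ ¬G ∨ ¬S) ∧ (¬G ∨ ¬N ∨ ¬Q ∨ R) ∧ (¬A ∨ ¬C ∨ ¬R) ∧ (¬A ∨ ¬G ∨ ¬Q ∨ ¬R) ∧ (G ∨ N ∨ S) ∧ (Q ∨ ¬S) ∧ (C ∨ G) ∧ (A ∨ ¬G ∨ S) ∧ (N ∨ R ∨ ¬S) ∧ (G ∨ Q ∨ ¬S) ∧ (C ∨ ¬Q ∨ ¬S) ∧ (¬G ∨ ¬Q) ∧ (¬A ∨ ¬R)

Set R = False.
Set A = True.
  then (¬A ∨ ¬Q ∨ R) forces Q = False.
  then (Q ∨ ¬S) forces S = False.
Set C = True.
Set N = True.
Set G = True.
All clauses satisfied.

R = False, A = True, C = True, S = False, N = True, G = True, Q = False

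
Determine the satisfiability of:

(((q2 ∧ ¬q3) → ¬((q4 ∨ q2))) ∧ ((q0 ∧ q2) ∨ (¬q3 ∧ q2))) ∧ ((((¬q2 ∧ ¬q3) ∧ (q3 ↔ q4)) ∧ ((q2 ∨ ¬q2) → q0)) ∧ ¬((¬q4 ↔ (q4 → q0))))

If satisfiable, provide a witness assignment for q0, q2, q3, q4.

Case q2 = True: the conjunct ¬q2 is False.
Case q2 = False: the conjunct (q0 ∧ q2) ∨ (¬q3 ∧ q2) becomes (q0 ∧ False) ∨ (¬q3 ∧ False) = False.
Both cases fail — unsatisfiable.

No satisfying assignment exists.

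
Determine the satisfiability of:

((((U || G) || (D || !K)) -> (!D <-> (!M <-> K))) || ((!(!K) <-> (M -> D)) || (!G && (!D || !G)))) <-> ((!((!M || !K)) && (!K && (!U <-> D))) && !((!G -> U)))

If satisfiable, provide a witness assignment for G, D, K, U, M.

G: True, D: False, K: True, U: True, M: True

  ((((U || G) || (D || !K)) -> (!D <-> (!M <-> K))) || ((!(!K) <-> (M -> D)) || (!G && (!D || !G)))) <-> ((!((!M || !K)) && (!K && (!U <-> D))) && !((!G -> U))) = True
    (((U || G) || (D || !K)) -> (!D <-> (!M <-> K))) || ((!(!K) <-> (M -> D)) || (!G && (!D || !G))) = False
      ((U || G) || (D || !K)) -> (!D <-> (!M <-> K)) = False
        (U || G) || (D || !K) = True
          U || G = True
          D || !K = False
            !K = False
        !D <-> (!M <-> K) = False
          !D = True
          !M <-> K = False
            !M = False
      (!(!K) <-> (M -> D)) || (!G && (!D || !G)) = False
        !(!K) <-> (M -> D) = False
          !(!K) = True
            !K = False
          M -> D = False
        !G && (!D || !G) = False
          !G = False
          !D || !G = True
            !D = True
            !G = False
    (!((!M || !K)) && (!K && (!U <-> D))) && !((!G -> U)) = False
      !((!M || !K)) && (!K && (!U <-> D)) = False
        !((!M || !K)) = True
          !M || !K = False
            !M = False
            !K = False
        !K && (!U <-> D) = False
          !K = False
          !U <-> D = True
            !U = False
      !((!G -> U)) = False
        !G -> U = True
          !G = False
The formula evaluates to True.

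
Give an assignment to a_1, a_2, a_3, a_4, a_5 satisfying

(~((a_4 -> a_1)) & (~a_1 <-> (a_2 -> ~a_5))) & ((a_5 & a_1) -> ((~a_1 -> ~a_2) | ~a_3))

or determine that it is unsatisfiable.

a_1: False, a_2: False, a_3: False, a_4: True, a_5: True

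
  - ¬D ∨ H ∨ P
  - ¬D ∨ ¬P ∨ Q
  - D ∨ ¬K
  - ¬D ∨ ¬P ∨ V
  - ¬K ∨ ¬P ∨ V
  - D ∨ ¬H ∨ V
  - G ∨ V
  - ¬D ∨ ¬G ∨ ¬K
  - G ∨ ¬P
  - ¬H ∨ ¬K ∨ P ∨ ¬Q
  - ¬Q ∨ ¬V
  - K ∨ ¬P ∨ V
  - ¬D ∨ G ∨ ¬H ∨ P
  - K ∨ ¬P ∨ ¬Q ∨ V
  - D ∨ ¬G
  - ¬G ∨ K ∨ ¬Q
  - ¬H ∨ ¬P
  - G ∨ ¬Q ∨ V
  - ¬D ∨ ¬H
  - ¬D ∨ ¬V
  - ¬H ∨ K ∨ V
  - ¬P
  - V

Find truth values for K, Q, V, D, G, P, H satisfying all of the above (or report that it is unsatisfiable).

K = False; Q = False; V = True; D = False; G = False; P = False; H = True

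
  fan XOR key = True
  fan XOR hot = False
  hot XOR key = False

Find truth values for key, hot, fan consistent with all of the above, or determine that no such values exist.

Adding constraints 1, 2, 3 mod 2: every variable appears an even number of times on the left, so the left side is 0.
But the right sides sum to 1 (mod 2). 0 ≠ 1 — the system is inconsistent.

UNSATISFIABLE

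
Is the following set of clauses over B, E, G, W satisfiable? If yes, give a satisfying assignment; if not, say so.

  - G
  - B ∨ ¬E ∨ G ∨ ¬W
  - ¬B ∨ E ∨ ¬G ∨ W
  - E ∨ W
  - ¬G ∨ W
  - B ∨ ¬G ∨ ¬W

B: True; E: False; G: True; W: True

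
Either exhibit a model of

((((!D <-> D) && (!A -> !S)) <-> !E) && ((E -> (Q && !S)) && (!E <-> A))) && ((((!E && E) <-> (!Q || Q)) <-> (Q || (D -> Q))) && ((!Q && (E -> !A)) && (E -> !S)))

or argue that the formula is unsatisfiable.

Case Q = True: the conjunct !Q is False.
Case Q = False: the formula simplifies to ((((!D <-> D) && (!A -> !S)) <-> !E) && (!E && (!E <-> A))) && (((!E && E) <-> !D) && ((E -> !A) && (E -> !S))).
  E = True: the conjunct !E is False.
  E = False: simplifies to (((!D <-> D) && (!A -> !S)) && A) && D.
    D = True: the conjunct !D <-> D becomes !True <-> True = False.
    D = False: the conjunct !D <-> D becomes !False <-> False = False.
Both cases fail — unsatisfiable.

UNSATISFIABLE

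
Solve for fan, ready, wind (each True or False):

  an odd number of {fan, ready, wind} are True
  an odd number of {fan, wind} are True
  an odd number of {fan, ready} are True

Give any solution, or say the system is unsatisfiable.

fan: True, ready: False, wind: False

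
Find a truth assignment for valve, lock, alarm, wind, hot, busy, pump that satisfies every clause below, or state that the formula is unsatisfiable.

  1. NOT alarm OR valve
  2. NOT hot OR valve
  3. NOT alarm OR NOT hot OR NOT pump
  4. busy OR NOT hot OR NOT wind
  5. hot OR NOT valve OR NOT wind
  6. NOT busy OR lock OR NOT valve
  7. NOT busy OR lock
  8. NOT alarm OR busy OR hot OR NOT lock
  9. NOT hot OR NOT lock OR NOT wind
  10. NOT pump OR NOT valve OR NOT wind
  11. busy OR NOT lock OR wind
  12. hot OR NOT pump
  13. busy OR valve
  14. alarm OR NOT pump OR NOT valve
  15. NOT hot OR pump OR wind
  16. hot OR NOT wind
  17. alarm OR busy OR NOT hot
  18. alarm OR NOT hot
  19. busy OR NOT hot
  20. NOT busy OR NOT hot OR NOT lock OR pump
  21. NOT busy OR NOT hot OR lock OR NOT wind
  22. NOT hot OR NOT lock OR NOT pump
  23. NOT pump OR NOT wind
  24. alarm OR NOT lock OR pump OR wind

Set valve = True.
Set lock = False.
  then (NOT busy OR lock OR NOT valve) forces busy = False.
  then (busy OR NOT hot) forces hot = False.
  then (hot OR NOT valve OR NOT wind) forces wind = False.
  then (hot OR NOT pump) forces pump = False.
Set alarm = False.
All clauses satisfied.

valve = True; lock = False; alarm = False; wind = False; hot = False; busy = False; pump = False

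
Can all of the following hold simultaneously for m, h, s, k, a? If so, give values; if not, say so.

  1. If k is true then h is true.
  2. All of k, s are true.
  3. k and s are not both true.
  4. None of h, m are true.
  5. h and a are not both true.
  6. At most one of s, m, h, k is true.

Unsatisfiable — no assignment works.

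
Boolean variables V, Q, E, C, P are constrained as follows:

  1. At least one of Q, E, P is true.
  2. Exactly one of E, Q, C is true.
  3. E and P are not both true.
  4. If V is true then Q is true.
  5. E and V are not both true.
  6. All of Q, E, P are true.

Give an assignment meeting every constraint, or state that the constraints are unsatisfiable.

Unsatisfiable — no assignment works.

Case Q = True:
  (2) with Q=T forces E = False.
  Constraint (6) is violated (E=F) — contradiction.
Case Q = False:
  Constraint (6) is violated (Q=F) — contradiction.
Both cases fail — unsatisfiable.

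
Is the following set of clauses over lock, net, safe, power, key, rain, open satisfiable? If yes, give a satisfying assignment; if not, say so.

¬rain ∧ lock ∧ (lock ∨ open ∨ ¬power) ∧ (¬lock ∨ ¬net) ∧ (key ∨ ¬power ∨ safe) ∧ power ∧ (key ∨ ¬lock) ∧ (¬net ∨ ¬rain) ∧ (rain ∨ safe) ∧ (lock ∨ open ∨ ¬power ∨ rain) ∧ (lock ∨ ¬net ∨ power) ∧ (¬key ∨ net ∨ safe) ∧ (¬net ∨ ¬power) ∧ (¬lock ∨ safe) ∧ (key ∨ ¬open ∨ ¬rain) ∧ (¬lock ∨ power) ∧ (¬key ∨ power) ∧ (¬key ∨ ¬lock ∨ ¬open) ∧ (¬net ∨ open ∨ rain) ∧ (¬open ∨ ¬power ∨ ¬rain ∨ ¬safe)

Unit clause (¬rain) forces rain = False.
Unit clause (lock) forces lock = True.
In (¬lock ∨ ¬net) only ¬net is left, so net = False.
Unit clause (power) forces power = True.
In (key ∨ ¬lock) only key is left, so key = True.
In (rain ∨ safe) only safe is left, so safe = True.
In (¬key ∨ ¬lock ∨ ¬open) only ¬open is left, so open = False.
All clauses satisfied.

lock = True; net = False; safe = True; power = True; key = True; rain = False; open = False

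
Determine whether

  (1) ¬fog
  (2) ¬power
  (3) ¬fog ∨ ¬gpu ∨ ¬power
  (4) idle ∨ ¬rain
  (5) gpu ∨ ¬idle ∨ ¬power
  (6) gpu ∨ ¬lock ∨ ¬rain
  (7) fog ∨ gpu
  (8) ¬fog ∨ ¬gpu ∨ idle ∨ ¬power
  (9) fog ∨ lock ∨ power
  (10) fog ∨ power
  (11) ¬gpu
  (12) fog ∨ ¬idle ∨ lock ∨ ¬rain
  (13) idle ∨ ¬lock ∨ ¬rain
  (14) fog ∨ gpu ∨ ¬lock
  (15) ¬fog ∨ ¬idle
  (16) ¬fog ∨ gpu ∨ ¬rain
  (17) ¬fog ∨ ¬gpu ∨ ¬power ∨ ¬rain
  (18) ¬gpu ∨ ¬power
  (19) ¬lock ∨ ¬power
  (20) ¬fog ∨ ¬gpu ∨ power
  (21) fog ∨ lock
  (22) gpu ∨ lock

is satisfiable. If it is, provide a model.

No satisfying assignment exists.

Case power = True:
  Clause (¬power) is falsified — contradiction.
Case power = False:
  (¬fog) forces fog = False.
  Clause (fog ∨ power) is falsified — contradiction.
Both cases fail, so the formula is unsatisfiable.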